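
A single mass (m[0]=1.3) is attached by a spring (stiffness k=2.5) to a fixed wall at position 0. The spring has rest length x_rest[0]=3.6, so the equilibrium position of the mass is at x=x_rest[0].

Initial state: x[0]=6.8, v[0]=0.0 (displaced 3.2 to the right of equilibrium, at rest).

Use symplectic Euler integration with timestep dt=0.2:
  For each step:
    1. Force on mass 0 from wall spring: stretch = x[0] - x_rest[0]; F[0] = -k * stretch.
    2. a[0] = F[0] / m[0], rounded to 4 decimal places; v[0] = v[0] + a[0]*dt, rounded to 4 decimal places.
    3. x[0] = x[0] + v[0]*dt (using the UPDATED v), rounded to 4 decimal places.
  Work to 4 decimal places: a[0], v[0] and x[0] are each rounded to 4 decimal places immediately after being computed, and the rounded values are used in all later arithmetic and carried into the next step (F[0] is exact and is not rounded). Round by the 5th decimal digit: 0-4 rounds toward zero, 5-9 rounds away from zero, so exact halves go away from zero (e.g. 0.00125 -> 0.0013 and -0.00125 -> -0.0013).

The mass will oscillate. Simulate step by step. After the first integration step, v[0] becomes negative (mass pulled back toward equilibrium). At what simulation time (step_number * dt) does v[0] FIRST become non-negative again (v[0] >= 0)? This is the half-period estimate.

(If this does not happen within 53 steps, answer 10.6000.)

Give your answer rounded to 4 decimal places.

Answer: 2.4000

Derivation:
Step 0: x=[6.8000] v=[0.0000]
Step 1: x=[6.5538] v=[-1.2308]
Step 2: x=[6.0804] v=[-2.3669]
Step 3: x=[5.4162] v=[-3.3209]
Step 4: x=[4.6123] v=[-4.0194]
Step 5: x=[3.7306] v=[-4.4087]
Step 6: x=[2.8388] v=[-4.4589]
Step 7: x=[2.0056] v=[-4.1661]
Step 8: x=[1.2950] v=[-3.5529]
Step 9: x=[0.7617] v=[-2.6664]
Step 10: x=[0.4468] v=[-1.5747]
Step 11: x=[0.3744] v=[-0.3619]
Step 12: x=[0.5501] v=[0.8787]
First v>=0 after going negative at step 12, time=2.4000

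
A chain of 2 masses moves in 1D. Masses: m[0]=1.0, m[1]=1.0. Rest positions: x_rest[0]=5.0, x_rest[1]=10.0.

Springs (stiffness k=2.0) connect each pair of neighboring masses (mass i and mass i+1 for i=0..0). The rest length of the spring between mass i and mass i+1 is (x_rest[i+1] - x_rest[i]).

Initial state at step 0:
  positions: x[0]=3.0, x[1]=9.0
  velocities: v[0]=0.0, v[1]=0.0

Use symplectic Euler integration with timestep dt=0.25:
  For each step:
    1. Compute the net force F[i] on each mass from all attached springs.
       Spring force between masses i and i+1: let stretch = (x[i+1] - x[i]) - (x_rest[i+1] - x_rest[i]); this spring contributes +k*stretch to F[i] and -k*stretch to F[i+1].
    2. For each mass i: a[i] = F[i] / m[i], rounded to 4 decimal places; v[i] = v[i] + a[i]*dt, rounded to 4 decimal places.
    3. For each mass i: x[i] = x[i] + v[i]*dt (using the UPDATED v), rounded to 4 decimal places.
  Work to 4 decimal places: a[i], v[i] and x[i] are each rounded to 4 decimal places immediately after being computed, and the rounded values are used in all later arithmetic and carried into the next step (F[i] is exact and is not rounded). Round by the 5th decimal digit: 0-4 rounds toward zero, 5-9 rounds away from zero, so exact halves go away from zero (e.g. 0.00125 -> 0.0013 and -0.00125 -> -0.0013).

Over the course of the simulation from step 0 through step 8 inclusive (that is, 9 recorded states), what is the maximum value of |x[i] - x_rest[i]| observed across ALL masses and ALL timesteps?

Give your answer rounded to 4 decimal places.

Answer: 2.0110

Derivation:
Step 0: x=[3.0000 9.0000] v=[0.0000 0.0000]
Step 1: x=[3.1250 8.8750] v=[0.5000 -0.5000]
Step 2: x=[3.3438 8.6563] v=[0.8750 -0.8750]
Step 3: x=[3.6016 8.3985] v=[1.0313 -1.0313]
Step 4: x=[3.8341 8.1661] v=[0.9298 -0.9298]
Step 5: x=[3.9831 8.0172] v=[0.5958 -0.5958]
Step 6: x=[4.0113 7.9890] v=[0.1129 -0.1129]
Step 7: x=[3.9117 8.0886] v=[-0.3983 0.3983]
Step 8: x=[3.7092 8.2911] v=[-0.8099 0.8099]
Max displacement = 2.0110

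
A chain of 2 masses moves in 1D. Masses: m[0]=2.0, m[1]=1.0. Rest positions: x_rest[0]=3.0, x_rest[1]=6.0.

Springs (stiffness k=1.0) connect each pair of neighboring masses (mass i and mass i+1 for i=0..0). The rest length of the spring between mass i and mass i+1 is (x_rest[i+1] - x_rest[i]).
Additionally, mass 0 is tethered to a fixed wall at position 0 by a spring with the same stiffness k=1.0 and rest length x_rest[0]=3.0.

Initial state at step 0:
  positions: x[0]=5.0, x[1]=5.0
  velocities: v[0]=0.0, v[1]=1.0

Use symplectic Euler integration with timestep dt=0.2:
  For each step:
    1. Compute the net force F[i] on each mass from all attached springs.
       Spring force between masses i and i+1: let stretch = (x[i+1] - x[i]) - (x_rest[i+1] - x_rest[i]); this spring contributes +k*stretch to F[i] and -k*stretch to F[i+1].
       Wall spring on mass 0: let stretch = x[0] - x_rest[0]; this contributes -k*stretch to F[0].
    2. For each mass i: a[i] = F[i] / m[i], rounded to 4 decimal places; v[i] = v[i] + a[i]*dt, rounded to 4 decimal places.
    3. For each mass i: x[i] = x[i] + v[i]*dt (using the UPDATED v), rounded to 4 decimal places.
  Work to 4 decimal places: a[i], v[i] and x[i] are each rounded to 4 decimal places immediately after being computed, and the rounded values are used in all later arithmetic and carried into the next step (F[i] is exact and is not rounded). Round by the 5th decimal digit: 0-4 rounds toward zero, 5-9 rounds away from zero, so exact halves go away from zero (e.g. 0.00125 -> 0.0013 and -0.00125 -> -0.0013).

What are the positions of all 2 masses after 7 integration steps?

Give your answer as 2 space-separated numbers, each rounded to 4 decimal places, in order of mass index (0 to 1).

Answer: 3.1067 8.3810

Derivation:
Step 0: x=[5.0000 5.0000] v=[0.0000 1.0000]
Step 1: x=[4.9000 5.3200] v=[-0.5000 1.6000]
Step 2: x=[4.7104 5.7432] v=[-0.9480 2.1160]
Step 3: x=[4.4472 6.2451] v=[-1.3158 2.5094]
Step 4: x=[4.1311 6.7951] v=[-1.5807 2.7498]
Step 5: x=[3.7856 7.3585] v=[-1.7274 2.8170]
Step 6: x=[3.4359 7.8990] v=[-1.7487 2.7024]
Step 7: x=[3.1067 8.3810] v=[-1.6460 2.4098]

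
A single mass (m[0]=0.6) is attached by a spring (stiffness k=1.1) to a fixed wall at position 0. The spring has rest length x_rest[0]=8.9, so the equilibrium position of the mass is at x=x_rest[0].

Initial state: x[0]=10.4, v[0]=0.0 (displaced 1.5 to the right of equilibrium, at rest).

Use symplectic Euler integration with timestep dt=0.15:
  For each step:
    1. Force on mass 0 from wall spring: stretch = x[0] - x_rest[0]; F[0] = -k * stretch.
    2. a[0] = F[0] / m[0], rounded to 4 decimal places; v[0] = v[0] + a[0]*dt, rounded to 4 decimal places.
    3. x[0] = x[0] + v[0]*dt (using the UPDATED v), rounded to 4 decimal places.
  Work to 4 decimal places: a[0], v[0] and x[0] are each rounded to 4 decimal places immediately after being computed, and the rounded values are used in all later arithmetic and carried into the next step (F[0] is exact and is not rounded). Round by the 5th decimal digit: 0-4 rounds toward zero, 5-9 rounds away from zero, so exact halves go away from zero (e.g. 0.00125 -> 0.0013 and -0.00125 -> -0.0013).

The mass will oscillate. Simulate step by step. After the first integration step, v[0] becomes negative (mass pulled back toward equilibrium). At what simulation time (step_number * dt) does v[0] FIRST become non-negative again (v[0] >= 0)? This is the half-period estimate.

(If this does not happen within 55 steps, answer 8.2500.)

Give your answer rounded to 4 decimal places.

Step 0: x=[10.4000] v=[0.0000]
Step 1: x=[10.3381] v=[-0.4125]
Step 2: x=[10.2169] v=[-0.8080]
Step 3: x=[10.0414] v=[-1.1701]
Step 4: x=[9.8188] v=[-1.4840]
Step 5: x=[9.5583] v=[-1.7367]
Step 6: x=[9.2706] v=[-1.9177]
Step 7: x=[8.9677] v=[-2.0196]
Step 8: x=[8.6620] v=[-2.0382]
Step 9: x=[8.3661] v=[-1.9728]
Step 10: x=[8.0922] v=[-1.8260]
Step 11: x=[7.8516] v=[-1.6039]
Step 12: x=[7.6543] v=[-1.3156]
Step 13: x=[7.5084] v=[-0.9730]
Step 14: x=[7.4199] v=[-0.5903]
Step 15: x=[7.3924] v=[-0.1833]
Step 16: x=[7.4271] v=[0.2313]
First v>=0 after going negative at step 16, time=2.4000

Answer: 2.4000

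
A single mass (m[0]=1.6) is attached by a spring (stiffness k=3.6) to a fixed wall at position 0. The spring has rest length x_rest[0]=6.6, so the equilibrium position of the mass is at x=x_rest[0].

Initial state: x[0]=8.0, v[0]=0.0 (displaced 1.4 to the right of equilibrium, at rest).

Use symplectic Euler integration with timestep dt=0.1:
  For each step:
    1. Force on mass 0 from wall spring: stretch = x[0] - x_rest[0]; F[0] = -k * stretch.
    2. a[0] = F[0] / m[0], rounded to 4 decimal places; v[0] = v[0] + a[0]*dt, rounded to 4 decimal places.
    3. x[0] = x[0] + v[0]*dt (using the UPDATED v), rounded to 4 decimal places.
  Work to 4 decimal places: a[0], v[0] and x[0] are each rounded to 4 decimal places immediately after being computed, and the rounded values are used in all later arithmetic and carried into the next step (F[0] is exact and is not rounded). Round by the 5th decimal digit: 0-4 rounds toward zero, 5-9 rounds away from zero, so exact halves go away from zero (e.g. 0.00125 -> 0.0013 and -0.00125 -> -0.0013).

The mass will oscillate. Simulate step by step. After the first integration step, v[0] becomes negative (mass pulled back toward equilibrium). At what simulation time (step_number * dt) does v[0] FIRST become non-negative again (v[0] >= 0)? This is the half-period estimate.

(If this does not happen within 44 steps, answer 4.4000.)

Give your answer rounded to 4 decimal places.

Answer: 2.1000

Derivation:
Step 0: x=[8.0000] v=[0.0000]
Step 1: x=[7.9685] v=[-0.3150]
Step 2: x=[7.9062] v=[-0.6229]
Step 3: x=[7.8145] v=[-0.9168]
Step 4: x=[7.6955] v=[-1.1901]
Step 5: x=[7.5518] v=[-1.4366]
Step 6: x=[7.3867] v=[-1.6508]
Step 7: x=[7.2039] v=[-1.8278]
Step 8: x=[7.0075] v=[-1.9637]
Step 9: x=[6.8020] v=[-2.0554]
Step 10: x=[6.5919] v=[-2.1009]
Step 11: x=[6.3820] v=[-2.0991]
Step 12: x=[6.1770] v=[-2.0501]
Step 13: x=[5.9815] v=[-1.9549]
Step 14: x=[5.7999] v=[-1.8157]
Step 15: x=[5.6363] v=[-1.6357]
Step 16: x=[5.4944] v=[-1.4189]
Step 17: x=[5.3774] v=[-1.1701]
Step 18: x=[5.2879] v=[-0.8950]
Step 19: x=[5.2279] v=[-0.5998]
Step 20: x=[5.1988] v=[-0.2911]
Step 21: x=[5.2012] v=[0.0242]
First v>=0 after going negative at step 21, time=2.1000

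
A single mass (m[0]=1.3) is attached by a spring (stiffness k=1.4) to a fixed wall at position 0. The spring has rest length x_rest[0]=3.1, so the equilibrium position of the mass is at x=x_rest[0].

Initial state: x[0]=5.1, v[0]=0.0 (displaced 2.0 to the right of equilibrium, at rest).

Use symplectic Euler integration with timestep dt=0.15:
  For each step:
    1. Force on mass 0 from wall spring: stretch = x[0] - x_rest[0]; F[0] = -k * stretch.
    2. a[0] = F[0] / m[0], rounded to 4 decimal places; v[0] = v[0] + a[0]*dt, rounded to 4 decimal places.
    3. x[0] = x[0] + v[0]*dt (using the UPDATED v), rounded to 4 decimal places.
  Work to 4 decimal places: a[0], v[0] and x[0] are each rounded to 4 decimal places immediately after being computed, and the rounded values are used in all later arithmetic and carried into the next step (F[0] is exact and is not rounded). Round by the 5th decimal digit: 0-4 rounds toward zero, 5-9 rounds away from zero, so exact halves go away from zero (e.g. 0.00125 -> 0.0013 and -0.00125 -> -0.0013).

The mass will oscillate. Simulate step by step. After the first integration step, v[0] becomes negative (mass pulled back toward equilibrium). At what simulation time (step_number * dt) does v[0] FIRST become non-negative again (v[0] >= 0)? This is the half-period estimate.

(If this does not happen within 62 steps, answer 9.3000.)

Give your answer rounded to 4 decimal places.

Answer: 3.1500

Derivation:
Step 0: x=[5.1000] v=[0.0000]
Step 1: x=[5.0515] v=[-0.3231]
Step 2: x=[4.9558] v=[-0.6383]
Step 3: x=[4.8151] v=[-0.9381]
Step 4: x=[4.6328] v=[-1.2152]
Step 5: x=[4.4134] v=[-1.4628]
Step 6: x=[4.1622] v=[-1.6750]
Step 7: x=[3.8852] v=[-1.8466]
Step 8: x=[3.5892] v=[-1.9734]
Step 9: x=[3.2813] v=[-2.0524]
Step 10: x=[2.9690] v=[-2.0817]
Step 11: x=[2.6599] v=[-2.0605]
Step 12: x=[2.3615] v=[-1.9894]
Step 13: x=[2.0810] v=[-1.8701]
Step 14: x=[1.8252] v=[-1.7055]
Step 15: x=[1.6003] v=[-1.4996]
Step 16: x=[1.4117] v=[-1.2573]
Step 17: x=[1.2640] v=[-0.9846]
Step 18: x=[1.1608] v=[-0.6880]
Step 19: x=[1.1046] v=[-0.3747]
Step 20: x=[1.0967] v=[-0.0524]
Step 21: x=[1.1374] v=[0.2712]
First v>=0 after going negative at step 21, time=3.1500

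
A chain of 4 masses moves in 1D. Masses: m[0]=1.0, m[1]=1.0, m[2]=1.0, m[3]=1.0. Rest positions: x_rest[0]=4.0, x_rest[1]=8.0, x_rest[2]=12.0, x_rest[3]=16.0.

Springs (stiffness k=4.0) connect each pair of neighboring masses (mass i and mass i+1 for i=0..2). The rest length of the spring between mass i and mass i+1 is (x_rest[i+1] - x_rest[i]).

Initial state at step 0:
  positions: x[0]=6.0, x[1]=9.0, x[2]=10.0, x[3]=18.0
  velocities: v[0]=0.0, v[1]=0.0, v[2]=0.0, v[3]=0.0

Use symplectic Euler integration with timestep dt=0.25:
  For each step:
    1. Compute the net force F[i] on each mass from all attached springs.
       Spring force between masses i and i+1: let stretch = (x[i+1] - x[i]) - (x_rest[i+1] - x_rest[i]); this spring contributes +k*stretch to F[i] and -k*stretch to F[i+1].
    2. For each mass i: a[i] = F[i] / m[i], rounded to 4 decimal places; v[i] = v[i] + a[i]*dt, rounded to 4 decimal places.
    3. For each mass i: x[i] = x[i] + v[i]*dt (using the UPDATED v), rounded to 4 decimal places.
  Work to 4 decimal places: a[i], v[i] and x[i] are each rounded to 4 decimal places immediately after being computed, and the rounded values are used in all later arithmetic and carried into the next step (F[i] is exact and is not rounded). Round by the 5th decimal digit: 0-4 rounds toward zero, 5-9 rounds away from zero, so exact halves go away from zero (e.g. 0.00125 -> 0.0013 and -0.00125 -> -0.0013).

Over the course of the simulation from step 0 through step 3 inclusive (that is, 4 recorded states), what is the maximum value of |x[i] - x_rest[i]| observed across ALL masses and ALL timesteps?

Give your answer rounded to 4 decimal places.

Step 0: x=[6.0000 9.0000 10.0000 18.0000] v=[0.0000 0.0000 0.0000 0.0000]
Step 1: x=[5.7500 8.5000 11.7500 17.0000] v=[-1.0000 -2.0000 7.0000 -4.0000]
Step 2: x=[5.1875 8.1250 14.0000 15.6875] v=[-2.2500 -1.5000 9.0000 -5.2500]
Step 3: x=[4.3594 8.4844 15.2031 14.9531] v=[-3.3125 1.4375 4.8125 -2.9375]
Max displacement = 3.2031

Answer: 3.2031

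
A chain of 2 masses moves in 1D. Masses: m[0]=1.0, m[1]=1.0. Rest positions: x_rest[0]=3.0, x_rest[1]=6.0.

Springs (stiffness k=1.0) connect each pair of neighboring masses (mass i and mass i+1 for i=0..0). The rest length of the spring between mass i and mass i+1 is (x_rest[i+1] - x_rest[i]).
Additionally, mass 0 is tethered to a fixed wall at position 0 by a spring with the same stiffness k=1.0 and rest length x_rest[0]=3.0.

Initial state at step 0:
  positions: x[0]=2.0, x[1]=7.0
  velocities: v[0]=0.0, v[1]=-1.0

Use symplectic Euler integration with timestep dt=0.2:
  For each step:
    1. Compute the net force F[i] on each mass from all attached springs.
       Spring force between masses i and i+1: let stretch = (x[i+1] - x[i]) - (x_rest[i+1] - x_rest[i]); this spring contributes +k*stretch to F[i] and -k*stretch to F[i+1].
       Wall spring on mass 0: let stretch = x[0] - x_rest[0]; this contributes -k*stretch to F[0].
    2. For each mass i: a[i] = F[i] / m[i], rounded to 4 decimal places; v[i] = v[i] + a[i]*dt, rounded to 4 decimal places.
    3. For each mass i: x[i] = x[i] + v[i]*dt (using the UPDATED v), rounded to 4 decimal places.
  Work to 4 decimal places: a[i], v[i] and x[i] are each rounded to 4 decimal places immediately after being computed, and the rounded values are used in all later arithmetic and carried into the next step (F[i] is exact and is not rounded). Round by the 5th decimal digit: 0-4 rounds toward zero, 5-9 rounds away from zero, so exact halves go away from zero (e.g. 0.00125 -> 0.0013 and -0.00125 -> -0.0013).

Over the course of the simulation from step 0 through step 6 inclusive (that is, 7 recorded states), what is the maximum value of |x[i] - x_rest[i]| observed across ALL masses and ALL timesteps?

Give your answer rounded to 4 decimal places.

Step 0: x=[2.0000 7.0000] v=[0.0000 -1.0000]
Step 1: x=[2.1200 6.7200] v=[0.6000 -1.4000]
Step 2: x=[2.3392 6.3760] v=[1.0960 -1.7200]
Step 3: x=[2.6263 5.9905] v=[1.4355 -1.9274]
Step 4: x=[2.9429 5.5905] v=[1.5831 -2.0002]
Step 5: x=[3.2477 5.2046] v=[1.5240 -1.9297]
Step 6: x=[3.5009 4.8604] v=[1.2658 -1.7211]
Max displacement = 1.1396

Answer: 1.1396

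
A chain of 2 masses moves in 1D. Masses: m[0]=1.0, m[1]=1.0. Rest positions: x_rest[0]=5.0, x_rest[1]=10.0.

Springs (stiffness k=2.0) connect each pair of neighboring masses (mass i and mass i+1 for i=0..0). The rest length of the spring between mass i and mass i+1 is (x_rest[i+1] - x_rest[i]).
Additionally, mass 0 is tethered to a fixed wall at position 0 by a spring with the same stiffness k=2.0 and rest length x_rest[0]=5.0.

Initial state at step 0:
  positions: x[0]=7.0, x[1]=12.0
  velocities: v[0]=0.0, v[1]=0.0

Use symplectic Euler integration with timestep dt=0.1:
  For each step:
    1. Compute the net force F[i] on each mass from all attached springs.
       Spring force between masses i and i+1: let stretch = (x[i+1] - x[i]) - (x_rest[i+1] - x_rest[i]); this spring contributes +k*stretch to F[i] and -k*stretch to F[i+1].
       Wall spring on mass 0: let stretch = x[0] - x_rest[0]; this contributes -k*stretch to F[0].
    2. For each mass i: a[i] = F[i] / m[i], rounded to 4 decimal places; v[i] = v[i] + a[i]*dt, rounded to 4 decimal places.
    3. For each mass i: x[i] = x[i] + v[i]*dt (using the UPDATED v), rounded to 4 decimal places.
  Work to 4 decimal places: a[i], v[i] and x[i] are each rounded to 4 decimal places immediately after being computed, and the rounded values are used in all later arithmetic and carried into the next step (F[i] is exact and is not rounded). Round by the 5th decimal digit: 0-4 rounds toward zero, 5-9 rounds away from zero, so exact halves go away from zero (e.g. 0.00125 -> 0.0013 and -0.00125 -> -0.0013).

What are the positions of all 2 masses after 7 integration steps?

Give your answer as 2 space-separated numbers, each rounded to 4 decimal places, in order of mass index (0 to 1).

Step 0: x=[7.0000 12.0000] v=[0.0000 0.0000]
Step 1: x=[6.9600 12.0000] v=[-0.4000 0.0000]
Step 2: x=[6.8816 11.9992] v=[-0.7840 -0.0080]
Step 3: x=[6.7679 11.9961] v=[-1.1368 -0.0315]
Step 4: x=[6.6234 11.9884] v=[-1.4447 -0.0771]
Step 5: x=[6.4538 11.9734] v=[-1.6964 -0.1501]
Step 6: x=[6.2655 11.9480] v=[-1.8832 -0.2540]
Step 7: x=[6.0655 11.9090] v=[-1.9998 -0.3905]

Answer: 6.0655 11.9090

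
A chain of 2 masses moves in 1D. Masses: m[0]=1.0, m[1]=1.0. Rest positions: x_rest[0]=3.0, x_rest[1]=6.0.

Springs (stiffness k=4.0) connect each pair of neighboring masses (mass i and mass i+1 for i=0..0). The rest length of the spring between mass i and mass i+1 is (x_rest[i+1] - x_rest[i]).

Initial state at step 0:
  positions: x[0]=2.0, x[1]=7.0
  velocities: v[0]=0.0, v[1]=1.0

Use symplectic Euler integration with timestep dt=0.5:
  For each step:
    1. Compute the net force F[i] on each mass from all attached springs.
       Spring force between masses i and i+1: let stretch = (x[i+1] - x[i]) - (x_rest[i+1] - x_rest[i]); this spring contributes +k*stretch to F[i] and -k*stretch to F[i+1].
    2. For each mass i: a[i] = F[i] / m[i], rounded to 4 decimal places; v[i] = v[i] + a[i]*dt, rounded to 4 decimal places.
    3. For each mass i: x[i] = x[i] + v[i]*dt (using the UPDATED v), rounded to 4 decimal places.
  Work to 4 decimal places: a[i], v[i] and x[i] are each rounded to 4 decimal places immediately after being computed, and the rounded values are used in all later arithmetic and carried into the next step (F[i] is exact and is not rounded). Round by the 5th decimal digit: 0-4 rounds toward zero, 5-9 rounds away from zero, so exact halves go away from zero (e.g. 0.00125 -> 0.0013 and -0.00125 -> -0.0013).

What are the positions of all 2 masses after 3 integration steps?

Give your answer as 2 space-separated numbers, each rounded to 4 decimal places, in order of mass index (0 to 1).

Step 0: x=[2.0000 7.0000] v=[0.0000 1.0000]
Step 1: x=[4.0000 5.5000] v=[4.0000 -3.0000]
Step 2: x=[4.5000 5.5000] v=[1.0000 0.0000]
Step 3: x=[3.0000 7.5000] v=[-3.0000 4.0000]

Answer: 3.0000 7.5000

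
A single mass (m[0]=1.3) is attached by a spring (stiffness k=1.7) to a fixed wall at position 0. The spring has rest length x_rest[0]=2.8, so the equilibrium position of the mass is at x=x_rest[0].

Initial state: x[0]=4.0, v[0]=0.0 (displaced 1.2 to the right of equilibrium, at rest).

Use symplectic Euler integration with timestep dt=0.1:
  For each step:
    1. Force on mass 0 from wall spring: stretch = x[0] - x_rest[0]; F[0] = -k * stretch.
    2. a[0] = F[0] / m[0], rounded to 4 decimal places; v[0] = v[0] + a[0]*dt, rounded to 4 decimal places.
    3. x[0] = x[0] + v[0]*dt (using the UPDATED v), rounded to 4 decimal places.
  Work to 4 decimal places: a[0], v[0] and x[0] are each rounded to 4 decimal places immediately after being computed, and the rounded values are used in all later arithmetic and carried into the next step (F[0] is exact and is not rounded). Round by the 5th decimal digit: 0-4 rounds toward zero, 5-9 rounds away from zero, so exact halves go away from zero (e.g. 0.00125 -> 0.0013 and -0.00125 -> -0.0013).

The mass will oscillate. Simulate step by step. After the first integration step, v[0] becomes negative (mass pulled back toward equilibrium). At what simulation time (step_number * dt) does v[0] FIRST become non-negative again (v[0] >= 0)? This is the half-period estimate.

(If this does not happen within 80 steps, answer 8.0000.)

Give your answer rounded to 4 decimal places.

Answer: 2.8000

Derivation:
Step 0: x=[4.0000] v=[0.0000]
Step 1: x=[3.9843] v=[-0.1569]
Step 2: x=[3.9531] v=[-0.3118]
Step 3: x=[3.9068] v=[-0.4626]
Step 4: x=[3.8461] v=[-0.6073]
Step 5: x=[3.7717] v=[-0.7441]
Step 6: x=[3.6846] v=[-0.8712]
Step 7: x=[3.5859] v=[-0.9869]
Step 8: x=[3.4769] v=[-1.0897]
Step 9: x=[3.3591] v=[-1.1782]
Step 10: x=[3.2340] v=[-1.2513]
Step 11: x=[3.1032] v=[-1.3081]
Step 12: x=[2.9684] v=[-1.3478]
Step 13: x=[2.8314] v=[-1.3698]
Step 14: x=[2.6940] v=[-1.3739]
Step 15: x=[2.5580] v=[-1.3600]
Step 16: x=[2.4252] v=[-1.3284]
Step 17: x=[2.2973] v=[-1.2794]
Step 18: x=[2.1759] v=[-1.2137]
Step 19: x=[2.0627] v=[-1.1321]
Step 20: x=[1.9591] v=[-1.0357]
Step 21: x=[1.8665] v=[-0.9257]
Step 22: x=[1.7861] v=[-0.8036]
Step 23: x=[1.7190] v=[-0.6710]
Step 24: x=[1.6660] v=[-0.5296]
Step 25: x=[1.6279] v=[-0.3813]
Step 26: x=[1.6051] v=[-0.2280]
Step 27: x=[1.5979] v=[-0.0717]
Step 28: x=[1.6065] v=[0.0855]
First v>=0 after going negative at step 28, time=2.8000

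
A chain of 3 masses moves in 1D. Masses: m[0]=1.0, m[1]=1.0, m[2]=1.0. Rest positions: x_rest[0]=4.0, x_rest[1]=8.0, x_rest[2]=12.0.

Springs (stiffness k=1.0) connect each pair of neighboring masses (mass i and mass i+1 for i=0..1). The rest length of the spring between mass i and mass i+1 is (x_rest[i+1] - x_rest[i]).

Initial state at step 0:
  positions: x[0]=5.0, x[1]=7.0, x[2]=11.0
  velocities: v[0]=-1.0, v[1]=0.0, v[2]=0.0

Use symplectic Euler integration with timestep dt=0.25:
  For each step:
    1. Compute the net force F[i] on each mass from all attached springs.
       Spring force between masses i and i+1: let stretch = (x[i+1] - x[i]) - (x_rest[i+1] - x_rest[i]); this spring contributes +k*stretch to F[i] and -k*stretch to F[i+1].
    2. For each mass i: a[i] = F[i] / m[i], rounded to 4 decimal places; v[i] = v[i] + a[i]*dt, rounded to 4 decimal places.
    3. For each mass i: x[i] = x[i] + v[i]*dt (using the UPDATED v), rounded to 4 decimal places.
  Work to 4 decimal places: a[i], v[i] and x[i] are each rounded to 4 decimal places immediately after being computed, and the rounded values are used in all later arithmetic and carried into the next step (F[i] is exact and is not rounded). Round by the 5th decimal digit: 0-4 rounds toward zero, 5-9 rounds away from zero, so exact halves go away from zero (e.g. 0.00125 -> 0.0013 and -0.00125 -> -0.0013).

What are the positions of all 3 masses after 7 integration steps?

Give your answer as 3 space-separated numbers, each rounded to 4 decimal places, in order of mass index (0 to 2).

Answer: 1.9343 7.7775 11.5388

Derivation:
Step 0: x=[5.0000 7.0000 11.0000] v=[-1.0000 0.0000 0.0000]
Step 1: x=[4.6250 7.1250 11.0000] v=[-1.5000 0.5000 0.0000]
Step 2: x=[4.1563 7.3360 11.0078] v=[-1.8750 0.8438 0.0313]
Step 3: x=[3.6363 7.5777 11.0362] v=[-2.0801 0.9668 0.1134]
Step 4: x=[3.1126 7.7892 11.0984] v=[-2.0948 0.8461 0.2488]
Step 5: x=[2.6312 7.9153 11.2038] v=[-1.9257 0.5043 0.4215]
Step 6: x=[2.2300 7.9167 11.3537] v=[-1.6047 0.0054 0.5994]
Step 7: x=[1.9343 7.7775 11.5388] v=[-1.1830 -0.5570 0.7402]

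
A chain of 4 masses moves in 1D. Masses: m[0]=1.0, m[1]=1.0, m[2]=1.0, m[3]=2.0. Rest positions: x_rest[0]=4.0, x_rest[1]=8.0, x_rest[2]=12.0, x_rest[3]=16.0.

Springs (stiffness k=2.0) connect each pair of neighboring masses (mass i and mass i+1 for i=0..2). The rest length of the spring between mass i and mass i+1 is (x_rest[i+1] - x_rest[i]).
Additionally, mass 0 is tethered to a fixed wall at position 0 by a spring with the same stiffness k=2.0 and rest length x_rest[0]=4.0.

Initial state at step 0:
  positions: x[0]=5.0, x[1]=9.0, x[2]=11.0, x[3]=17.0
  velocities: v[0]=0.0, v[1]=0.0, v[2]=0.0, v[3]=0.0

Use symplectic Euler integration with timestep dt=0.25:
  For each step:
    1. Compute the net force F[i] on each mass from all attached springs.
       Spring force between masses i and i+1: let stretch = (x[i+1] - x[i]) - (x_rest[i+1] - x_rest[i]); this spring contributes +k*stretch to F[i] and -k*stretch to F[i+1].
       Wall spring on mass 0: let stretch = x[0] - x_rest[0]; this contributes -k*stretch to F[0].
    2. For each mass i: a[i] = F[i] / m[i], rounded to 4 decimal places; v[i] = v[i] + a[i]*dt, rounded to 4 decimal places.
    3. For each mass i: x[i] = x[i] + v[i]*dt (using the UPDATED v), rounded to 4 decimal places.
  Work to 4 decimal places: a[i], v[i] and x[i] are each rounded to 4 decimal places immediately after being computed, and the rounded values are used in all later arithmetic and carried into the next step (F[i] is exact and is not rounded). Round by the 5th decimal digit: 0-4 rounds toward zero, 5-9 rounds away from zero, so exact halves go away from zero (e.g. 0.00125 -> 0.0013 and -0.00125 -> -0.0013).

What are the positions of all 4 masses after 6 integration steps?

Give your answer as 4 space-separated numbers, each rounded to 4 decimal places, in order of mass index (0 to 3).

Answer: 3.1484 8.1769 13.6921 16.1937

Derivation:
Step 0: x=[5.0000 9.0000 11.0000 17.0000] v=[0.0000 0.0000 0.0000 0.0000]
Step 1: x=[4.8750 8.7500 11.5000 16.8750] v=[-0.5000 -1.0000 2.0000 -0.5000]
Step 2: x=[4.6250 8.3594 12.3281 16.6641] v=[-1.0000 -1.5625 3.3125 -0.8438]
Step 3: x=[4.2637 7.9981 13.2022 16.4322] v=[-1.4453 -1.4454 3.4962 -0.9278]
Step 4: x=[3.8362 7.8205 13.8295 16.2484] v=[-1.7100 -0.7106 2.5092 -0.7353]
Step 5: x=[3.4272 7.8960 14.0081 16.1634] v=[-1.6360 0.3018 0.7142 -0.3400]
Step 6: x=[3.1484 8.1769 13.6921 16.1937] v=[-1.1152 1.1235 -1.2642 0.1212]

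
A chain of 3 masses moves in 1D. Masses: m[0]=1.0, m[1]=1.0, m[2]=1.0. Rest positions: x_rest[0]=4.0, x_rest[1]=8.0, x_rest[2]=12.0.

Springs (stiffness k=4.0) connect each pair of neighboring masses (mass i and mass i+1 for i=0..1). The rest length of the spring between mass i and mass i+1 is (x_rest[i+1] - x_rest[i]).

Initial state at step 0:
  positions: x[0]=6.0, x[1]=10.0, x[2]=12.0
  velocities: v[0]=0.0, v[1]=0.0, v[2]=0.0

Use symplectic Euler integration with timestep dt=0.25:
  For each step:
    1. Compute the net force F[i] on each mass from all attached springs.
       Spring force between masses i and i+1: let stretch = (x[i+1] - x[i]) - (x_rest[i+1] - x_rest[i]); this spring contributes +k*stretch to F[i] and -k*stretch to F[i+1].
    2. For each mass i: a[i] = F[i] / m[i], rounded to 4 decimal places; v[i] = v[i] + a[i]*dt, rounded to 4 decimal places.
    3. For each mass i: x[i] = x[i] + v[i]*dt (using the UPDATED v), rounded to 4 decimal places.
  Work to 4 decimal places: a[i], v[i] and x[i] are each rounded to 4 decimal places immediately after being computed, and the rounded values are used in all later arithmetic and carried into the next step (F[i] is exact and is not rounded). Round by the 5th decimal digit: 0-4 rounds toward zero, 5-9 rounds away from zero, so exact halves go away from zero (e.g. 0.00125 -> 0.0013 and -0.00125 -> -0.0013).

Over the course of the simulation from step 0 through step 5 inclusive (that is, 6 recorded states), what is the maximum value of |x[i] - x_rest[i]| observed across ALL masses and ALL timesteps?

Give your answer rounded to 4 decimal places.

Answer: 2.2344

Derivation:
Step 0: x=[6.0000 10.0000 12.0000] v=[0.0000 0.0000 0.0000]
Step 1: x=[6.0000 9.5000 12.5000] v=[0.0000 -2.0000 2.0000]
Step 2: x=[5.8750 8.8750 13.2500] v=[-0.5000 -2.5000 3.0000]
Step 3: x=[5.5000 8.5938 13.9063] v=[-1.5000 -1.1250 2.6250]
Step 4: x=[4.8985 8.8672 14.2344] v=[-2.4062 1.0937 1.3125]
Step 5: x=[4.2891 9.4903 14.2207] v=[-2.4375 2.4922 -0.0547]
Max displacement = 2.2344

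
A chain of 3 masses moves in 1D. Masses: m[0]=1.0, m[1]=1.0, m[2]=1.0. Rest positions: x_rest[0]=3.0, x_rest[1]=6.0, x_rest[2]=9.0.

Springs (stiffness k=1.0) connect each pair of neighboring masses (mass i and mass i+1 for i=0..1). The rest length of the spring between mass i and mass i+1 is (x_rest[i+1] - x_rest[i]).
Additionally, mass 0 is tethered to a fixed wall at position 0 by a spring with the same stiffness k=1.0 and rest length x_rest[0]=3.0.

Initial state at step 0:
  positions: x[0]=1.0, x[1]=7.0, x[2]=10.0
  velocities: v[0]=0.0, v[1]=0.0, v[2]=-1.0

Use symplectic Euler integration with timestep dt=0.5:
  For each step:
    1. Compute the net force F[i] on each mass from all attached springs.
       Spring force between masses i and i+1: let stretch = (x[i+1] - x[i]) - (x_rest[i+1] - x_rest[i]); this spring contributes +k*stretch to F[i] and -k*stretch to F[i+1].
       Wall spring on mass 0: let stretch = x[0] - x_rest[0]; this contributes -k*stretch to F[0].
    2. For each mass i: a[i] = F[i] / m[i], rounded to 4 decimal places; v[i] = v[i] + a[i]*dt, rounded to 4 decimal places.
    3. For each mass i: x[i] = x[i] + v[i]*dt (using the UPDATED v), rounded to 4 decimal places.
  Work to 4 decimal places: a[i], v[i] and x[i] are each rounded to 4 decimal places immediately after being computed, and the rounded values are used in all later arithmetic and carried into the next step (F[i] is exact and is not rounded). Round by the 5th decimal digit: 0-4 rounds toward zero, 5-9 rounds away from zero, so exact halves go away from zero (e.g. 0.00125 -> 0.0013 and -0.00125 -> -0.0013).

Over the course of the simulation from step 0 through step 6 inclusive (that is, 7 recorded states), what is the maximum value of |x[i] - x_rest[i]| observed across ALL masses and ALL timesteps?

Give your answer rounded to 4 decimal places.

Answer: 2.1182

Derivation:
Step 0: x=[1.0000 7.0000 10.0000] v=[0.0000 0.0000 -1.0000]
Step 1: x=[2.2500 6.2500 9.5000] v=[2.5000 -1.5000 -1.0000]
Step 2: x=[3.9375 5.3125 8.9375] v=[3.3750 -1.8750 -1.1250]
Step 3: x=[4.9844 4.9375 8.2188] v=[2.0938 -0.7500 -1.4375]
Step 4: x=[4.7735 5.3946 7.4297] v=[-0.4219 0.9141 -1.5782]
Step 5: x=[3.5245 6.2052 6.8818] v=[-2.4981 1.6211 -1.0958]
Step 6: x=[2.0645 6.5148 6.9148] v=[-2.9200 0.6191 0.0659]
Max displacement = 2.1182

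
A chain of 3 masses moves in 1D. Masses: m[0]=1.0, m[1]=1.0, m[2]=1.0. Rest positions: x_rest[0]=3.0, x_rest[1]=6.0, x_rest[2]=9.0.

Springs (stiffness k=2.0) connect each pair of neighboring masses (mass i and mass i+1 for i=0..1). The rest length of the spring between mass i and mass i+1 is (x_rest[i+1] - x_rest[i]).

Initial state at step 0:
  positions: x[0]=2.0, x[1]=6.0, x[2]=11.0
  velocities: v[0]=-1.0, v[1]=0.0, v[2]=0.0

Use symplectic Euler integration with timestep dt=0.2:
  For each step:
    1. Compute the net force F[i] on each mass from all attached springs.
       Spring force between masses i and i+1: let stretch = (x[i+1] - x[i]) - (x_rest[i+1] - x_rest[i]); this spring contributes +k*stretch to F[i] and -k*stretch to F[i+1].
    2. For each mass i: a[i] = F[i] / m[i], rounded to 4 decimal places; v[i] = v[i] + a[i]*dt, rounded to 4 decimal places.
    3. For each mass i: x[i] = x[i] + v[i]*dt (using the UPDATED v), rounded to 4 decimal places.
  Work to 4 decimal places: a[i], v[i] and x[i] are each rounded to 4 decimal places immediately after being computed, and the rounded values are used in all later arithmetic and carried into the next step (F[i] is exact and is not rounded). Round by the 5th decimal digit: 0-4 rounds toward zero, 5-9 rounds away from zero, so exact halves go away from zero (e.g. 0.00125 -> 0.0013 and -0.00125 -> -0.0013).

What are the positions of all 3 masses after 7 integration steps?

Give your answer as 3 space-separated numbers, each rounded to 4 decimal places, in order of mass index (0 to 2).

Step 0: x=[2.0000 6.0000 11.0000] v=[-1.0000 0.0000 0.0000]
Step 1: x=[1.8800 6.0800 10.8400] v=[-0.6000 0.4000 -0.8000]
Step 2: x=[1.8560 6.2048 10.5392] v=[-0.1200 0.6240 -1.5040]
Step 3: x=[1.9399 6.3284 10.1316] v=[0.4195 0.6182 -2.0378]
Step 4: x=[2.1349 6.4052 9.6598] v=[0.9749 0.3841 -2.3591]
Step 5: x=[2.4315 6.4008 9.1676] v=[1.4830 -0.0222 -2.4609]
Step 6: x=[2.8056 6.3002 8.6941] v=[1.8707 -0.5032 -2.3676]
Step 7: x=[3.2193 6.1115 8.2691] v=[2.0685 -0.9435 -2.1252]

Answer: 3.2193 6.1115 8.2691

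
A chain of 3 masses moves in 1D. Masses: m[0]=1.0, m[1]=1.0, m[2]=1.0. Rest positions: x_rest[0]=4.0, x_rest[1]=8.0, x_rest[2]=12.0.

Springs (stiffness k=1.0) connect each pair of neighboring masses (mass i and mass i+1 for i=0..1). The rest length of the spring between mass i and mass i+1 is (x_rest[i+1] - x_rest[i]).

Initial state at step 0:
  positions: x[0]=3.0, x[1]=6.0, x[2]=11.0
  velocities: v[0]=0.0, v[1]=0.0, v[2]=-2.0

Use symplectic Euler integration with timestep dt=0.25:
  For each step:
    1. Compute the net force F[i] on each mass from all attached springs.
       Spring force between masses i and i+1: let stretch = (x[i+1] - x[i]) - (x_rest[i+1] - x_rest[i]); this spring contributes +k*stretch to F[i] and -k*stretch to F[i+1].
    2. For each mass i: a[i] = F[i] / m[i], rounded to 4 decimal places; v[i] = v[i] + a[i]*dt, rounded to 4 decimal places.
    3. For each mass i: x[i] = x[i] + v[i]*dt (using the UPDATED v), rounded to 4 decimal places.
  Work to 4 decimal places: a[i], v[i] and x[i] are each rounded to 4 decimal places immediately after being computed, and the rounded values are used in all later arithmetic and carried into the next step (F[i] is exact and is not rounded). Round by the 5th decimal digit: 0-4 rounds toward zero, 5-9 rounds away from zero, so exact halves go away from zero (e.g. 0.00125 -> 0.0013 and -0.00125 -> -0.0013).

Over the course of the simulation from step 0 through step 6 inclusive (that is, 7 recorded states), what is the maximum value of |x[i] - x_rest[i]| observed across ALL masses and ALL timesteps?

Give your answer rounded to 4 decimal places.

Answer: 3.7631

Derivation:
Step 0: x=[3.0000 6.0000 11.0000] v=[0.0000 0.0000 -2.0000]
Step 1: x=[2.9375 6.1250 10.4375] v=[-0.2500 0.5000 -2.2500]
Step 2: x=[2.8242 6.3203 9.8555] v=[-0.4531 0.7813 -2.3281]
Step 3: x=[2.6794 6.5181 9.3025] v=[-0.5791 0.7911 -2.2119]
Step 4: x=[2.5246 6.6500 8.8255] v=[-0.6194 0.5275 -1.9080]
Step 5: x=[2.3776 6.6600 8.4625] v=[-0.5881 0.0400 -1.4519]
Step 6: x=[2.2482 6.5150 8.2369] v=[-0.5175 -0.5800 -0.9025]
Max displacement = 3.7631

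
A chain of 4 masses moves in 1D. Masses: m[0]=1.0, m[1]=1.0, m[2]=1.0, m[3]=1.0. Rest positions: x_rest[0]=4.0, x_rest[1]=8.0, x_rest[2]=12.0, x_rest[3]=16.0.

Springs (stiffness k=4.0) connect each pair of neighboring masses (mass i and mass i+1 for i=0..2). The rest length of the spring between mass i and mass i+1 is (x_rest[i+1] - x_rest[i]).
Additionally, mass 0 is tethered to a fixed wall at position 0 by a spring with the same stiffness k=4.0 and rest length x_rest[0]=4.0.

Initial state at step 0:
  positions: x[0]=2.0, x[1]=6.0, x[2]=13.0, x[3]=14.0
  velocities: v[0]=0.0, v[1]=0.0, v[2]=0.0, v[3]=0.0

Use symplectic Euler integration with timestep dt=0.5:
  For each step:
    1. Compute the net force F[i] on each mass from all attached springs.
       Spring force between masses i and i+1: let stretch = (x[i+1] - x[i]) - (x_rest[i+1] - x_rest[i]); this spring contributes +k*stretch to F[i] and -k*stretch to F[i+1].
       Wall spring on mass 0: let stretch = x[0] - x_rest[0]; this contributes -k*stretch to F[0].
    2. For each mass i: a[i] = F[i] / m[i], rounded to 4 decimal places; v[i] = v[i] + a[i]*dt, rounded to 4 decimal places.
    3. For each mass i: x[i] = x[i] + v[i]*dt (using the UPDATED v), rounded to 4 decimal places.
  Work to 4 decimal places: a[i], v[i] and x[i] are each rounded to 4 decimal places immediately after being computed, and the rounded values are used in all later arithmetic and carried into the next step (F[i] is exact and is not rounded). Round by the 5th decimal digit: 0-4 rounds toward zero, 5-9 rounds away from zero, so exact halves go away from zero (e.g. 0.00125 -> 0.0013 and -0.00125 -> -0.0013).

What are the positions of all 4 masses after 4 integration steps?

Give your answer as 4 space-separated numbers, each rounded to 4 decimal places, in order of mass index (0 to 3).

Answer: 4.0000 8.0000 12.0000 16.0000

Derivation:
Step 0: x=[2.0000 6.0000 13.0000 14.0000] v=[0.0000 0.0000 0.0000 0.0000]
Step 1: x=[4.0000 9.0000 7.0000 17.0000] v=[4.0000 6.0000 -12.0000 6.0000]
Step 2: x=[7.0000 5.0000 13.0000 14.0000] v=[6.0000 -8.0000 12.0000 -6.0000]
Step 3: x=[1.0000 11.0000 12.0000 14.0000] v=[-12.0000 12.0000 -2.0000 0.0000]
Step 4: x=[4.0000 8.0000 12.0000 16.0000] v=[6.0000 -6.0000 0.0000 4.0000]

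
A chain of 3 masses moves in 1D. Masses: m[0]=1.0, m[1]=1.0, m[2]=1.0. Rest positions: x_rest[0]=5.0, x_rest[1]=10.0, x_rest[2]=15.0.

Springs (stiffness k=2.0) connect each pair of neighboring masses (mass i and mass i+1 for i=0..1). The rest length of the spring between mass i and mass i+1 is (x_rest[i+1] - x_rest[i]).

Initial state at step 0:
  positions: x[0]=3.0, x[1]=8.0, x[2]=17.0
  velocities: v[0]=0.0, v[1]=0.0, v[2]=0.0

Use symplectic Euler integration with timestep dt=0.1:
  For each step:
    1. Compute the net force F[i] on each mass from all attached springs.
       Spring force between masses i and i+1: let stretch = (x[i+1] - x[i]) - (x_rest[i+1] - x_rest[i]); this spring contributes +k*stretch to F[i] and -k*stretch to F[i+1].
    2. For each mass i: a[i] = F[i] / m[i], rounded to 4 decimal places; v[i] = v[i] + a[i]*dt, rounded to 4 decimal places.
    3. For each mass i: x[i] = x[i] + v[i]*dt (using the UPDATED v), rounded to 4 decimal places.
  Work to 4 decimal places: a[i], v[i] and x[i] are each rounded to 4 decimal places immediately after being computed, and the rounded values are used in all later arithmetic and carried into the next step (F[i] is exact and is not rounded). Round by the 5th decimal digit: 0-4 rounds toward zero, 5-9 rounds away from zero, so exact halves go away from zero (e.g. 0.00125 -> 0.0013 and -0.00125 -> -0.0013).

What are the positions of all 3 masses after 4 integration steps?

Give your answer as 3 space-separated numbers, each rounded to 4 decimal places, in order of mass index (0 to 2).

Step 0: x=[3.0000 8.0000 17.0000] v=[0.0000 0.0000 0.0000]
Step 1: x=[3.0000 8.0800 16.9200] v=[0.0000 0.8000 -0.8000]
Step 2: x=[3.0016 8.2352 16.7632] v=[0.0160 1.5520 -1.5680]
Step 3: x=[3.0079 8.4563 16.5358] v=[0.0627 2.2109 -2.2736]
Step 4: x=[3.0231 8.7300 16.2469] v=[0.1524 2.7371 -2.8895]

Answer: 3.0231 8.7300 16.2469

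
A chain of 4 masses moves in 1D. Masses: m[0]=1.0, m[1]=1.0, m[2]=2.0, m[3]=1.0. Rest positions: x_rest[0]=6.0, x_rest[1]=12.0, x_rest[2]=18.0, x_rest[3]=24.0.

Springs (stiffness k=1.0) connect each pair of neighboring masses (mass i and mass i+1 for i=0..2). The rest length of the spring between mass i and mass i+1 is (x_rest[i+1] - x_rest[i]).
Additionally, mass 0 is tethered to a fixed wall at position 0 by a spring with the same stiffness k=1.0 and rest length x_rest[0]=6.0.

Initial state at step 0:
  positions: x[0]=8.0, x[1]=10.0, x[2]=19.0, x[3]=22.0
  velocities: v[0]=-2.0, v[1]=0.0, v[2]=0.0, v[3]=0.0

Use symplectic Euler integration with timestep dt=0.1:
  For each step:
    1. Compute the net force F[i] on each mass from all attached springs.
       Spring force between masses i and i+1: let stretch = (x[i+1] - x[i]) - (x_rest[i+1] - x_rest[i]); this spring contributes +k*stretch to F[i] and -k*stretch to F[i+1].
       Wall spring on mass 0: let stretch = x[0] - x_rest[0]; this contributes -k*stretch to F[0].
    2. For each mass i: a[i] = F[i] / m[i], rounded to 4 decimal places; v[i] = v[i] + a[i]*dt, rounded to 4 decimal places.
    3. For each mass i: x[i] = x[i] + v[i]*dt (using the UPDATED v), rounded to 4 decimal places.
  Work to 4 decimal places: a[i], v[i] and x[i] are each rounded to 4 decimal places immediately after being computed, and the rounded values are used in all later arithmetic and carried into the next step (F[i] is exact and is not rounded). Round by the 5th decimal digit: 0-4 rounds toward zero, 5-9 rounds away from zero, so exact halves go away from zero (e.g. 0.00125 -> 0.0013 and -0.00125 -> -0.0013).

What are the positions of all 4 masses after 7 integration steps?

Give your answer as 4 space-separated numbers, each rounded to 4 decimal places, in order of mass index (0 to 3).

Answer: 5.3586 11.5829 18.2550 22.7673

Derivation:
Step 0: x=[8.0000 10.0000 19.0000 22.0000] v=[-2.0000 0.0000 0.0000 0.0000]
Step 1: x=[7.7400 10.0700 18.9700 22.0300] v=[-2.6000 0.7000 -0.3000 0.3000]
Step 2: x=[7.4259 10.2057 18.9108 22.0894] v=[-3.1410 1.3570 -0.5920 0.5940]
Step 3: x=[7.0653 10.4007 18.8240 22.1770] v=[-3.6056 1.9495 -0.8683 0.8761]
Step 4: x=[6.6674 10.6465 18.7118 22.2911] v=[-3.9786 2.4583 -1.1218 1.1408]
Step 5: x=[6.2427 10.9332 18.5772 22.4294] v=[-4.2474 2.8669 -1.3461 1.3829]
Step 6: x=[5.8024 11.2494 18.4236 22.5892] v=[-4.4026 3.1623 -1.5357 1.5977]
Step 7: x=[5.3586 11.5829 18.2550 22.7673] v=[-4.4381 3.3350 -1.6861 1.7811]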